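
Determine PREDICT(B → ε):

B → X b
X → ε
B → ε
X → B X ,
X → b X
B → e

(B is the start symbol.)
{ $, ',', 'b', 'e' }

PREDICT(B → ε) = (FIRST(RHS) \ {ε}) ∪ (FOLLOW(B) if ε ∈ FIRST(RHS), i.e. RHS ⇒* ε)
The right-hand side is ε (FIRST(ε) = { ε }), so the predict set is FOLLOW(B) = { $, ',', 'b', 'e' }
PREDICT(B → ε) = { $, ',', 'b', 'e' }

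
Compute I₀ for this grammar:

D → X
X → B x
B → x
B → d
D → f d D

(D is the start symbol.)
First, augment the grammar with D' → D
I₀ = CLOSURE({ [D' → . D] }):
  [D' → . D] has the dot before D: add [D → . X], [D → . f d D]
  [D → . X] has the dot before X: add [X → . B x]
  [X → . B x] has the dot before B: add [B → . x], [B → . d]
No further items can be added.

I₀ = { [B → . d], [B → . x], [D → . X], [D → . f d D], [D' → . D], [X → . B x] }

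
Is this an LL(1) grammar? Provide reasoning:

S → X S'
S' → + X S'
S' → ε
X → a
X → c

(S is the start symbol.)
Yes, the grammar is LL(1).

Relevant sets:
  FOLLOW(S') = { $ }

For S':
  PREDICT(S' → '+' X S') = { '+' }
  PREDICT(S' → ε) = { $ }
For X:
  PREDICT(X → a) = { 'a' }
  PREDICT(X → c) = { 'c' }
S has a single production, so nothing to check there.

All predict sets are disjoint. The grammar IS LL(1).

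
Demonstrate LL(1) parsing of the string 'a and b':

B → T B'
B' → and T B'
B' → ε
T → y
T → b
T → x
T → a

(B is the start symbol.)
Stack is shown with the top on the left.

Stack       Input      Action
-----------------------------
B $         a and b $  output B → T B'
T B' $      a and b $  output T → a
a B' $      a and b $  match 'a'
B' $        and b $    output B' → and T B'
and T B' $  and b $    match 'and'
T B' $      b $        output T → b
b B' $      b $        match 'b'
B' $        $          output B' → ε
$           $          accept

The string is accepted.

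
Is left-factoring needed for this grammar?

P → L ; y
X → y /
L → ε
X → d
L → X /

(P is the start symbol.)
No, left-factoring is not needed

Left-factoring is needed when two productions for the same non-terminal
share a common prefix on the right-hand side.

Productions for X:
  X → y /
  X → d
Productions for L:
  L → ε
  L → X /

No common prefixes found.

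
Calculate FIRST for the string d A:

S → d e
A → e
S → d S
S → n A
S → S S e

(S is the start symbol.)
{ 'd' }

To compute FIRST(d A), process the symbols left to right:
Symbol d is a terminal. Add 'd' and stop.
FIRST(d A) = { 'd' }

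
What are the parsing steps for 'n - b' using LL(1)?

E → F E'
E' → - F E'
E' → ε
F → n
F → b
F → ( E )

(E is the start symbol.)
Stack is shown with the top on the left.

Stack     Input    Action
-------------------------
E $       n - b $  output E → F E'
F E' $    n - b $  output F → n
n E' $    n - b $  match 'n'
E' $      - b $    output E' → - F E'
- F E' $  - b $    match '-'
F E' $    b $      output F → b
b E' $    b $      match 'b'
E' $      $        output E' → ε
$         $        accept

The string is accepted.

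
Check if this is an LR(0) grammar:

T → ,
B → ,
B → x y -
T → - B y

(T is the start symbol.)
A grammar is LR(0) if no state in the canonical LR(0) collection has:
  - both a shift item (dot before a terminal) and a complete item (shift-reduce conflict), or
  - two or more complete items (reduce-reduce conflict; the accept item [T' → T .] counts as a complete item here).

Augment with T' → T and build the canonical LR(0) collection (I0 = CLOSURE({[T' → . T]}), then GOTO on every symbol after a dot until no new states appear). It has 10 states:
  I0: { [T → . ,], [T → . - B y], [T' → . T] }  — shift
  I1: { [T → , .] }  — reduce
  I2: { [B → . ,], [B → . x y -], [T → - . B y] }  — shift
  I3: { [T' → T .] }  — accept
  I4: { [B → , .] }  — reduce
  I5: { [T → - B . y] }  — shift
  I6: { [B → x . y -] }  — shift
  I7: { [B → x y . -] }  — shift
  I8: { [B → x y - .] }  — reduce
  I9: { [T → - B y .] }  — reduce

Every state is either a pure shift/goto state or contains exactly one complete item and nothing to shift — no conflicts. The grammar is LR(0).

Answer: Yes, the grammar is LR(0)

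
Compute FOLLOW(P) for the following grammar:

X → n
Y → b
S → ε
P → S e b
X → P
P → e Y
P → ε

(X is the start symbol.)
In X → P: P is at the end, add FOLLOW(X)

The FOLLOW sets referred to above (computed the same way, to a fixed point):
  FOLLOW(X) = { $ }

Taking the union: FOLLOW(P) = { $ }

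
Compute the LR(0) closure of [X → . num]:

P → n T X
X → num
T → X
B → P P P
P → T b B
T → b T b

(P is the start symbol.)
{ [X → . num] }

To compute CLOSURE, for each item [A → α.Bβ] where B is a non-terminal, add [B → .γ] for all productions B → γ; repeat for the newly added items until nothing changes.

Start with: [X → . num]
The dot precedes the terminal num, so nothing is added.

CLOSURE = { [X → . num] }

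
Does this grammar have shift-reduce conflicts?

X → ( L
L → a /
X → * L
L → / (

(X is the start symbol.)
Augment with X' → X and build the canonical LR(0) collection (I0 = CLOSURE({[X' → . X]}), then GOTO on every symbol after a dot until no new states appear). It has 10 states:
  I0: { [X → . ( L], [X → . * L], [X' → . X] }  — shift
  I1: { [L → . / (], [L → . a /], [X → ( . L] }  — shift
  I2: { [L → . / (], [L → . a /], [X → * . L] }  — shift
  I3: { [X' → X .] }  — accept
  I4: { [L → / . (] }  — shift
  I5: { [X → * L .] }  — reduce
  I6: { [L → a . /] }  — shift
  I7: { [L → a / .] }  — reduce
  I8: { [L → / ( .] }  — reduce
  I9: { [X → ( L .] }  — reduce

No state contains both a complete item and a shift item.

Answer: No shift-reduce conflicts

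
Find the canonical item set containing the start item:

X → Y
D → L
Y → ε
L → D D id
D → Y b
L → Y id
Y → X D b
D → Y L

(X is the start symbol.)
{ [X → . Y], [X' → . X], [Y → . X D b], [Y → .] }

First, augment the grammar with X' → X
I₀ = CLOSURE({ [X' → . X] }):
  [X' → . X] has the dot before X: add [X → . Y]
  [X → . Y] has the dot before Y: add [Y → .], [Y → . X D b]
No further items can be added.

I₀ = { [X → . Y], [X' → . X], [Y → . X D b], [Y → .] }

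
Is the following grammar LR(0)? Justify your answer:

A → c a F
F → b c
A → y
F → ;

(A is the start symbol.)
A grammar is LR(0) if no state in the canonical LR(0) collection has:
  - both a shift item (dot before a terminal) and a complete item (shift-reduce conflict), or
  - two or more complete items (reduce-reduce conflict; the accept item [A' → A .] counts as a complete item here).

Augment with A' → A and build the canonical LR(0) collection (I0 = CLOSURE({[A' → . A]}), then GOTO on every symbol after a dot until no new states appear). It has 9 states:
  I0: { [A → . c a F], [A → . y], [A' → . A] }  — shift
  I1: { [A' → A .] }  — accept
  I2: { [A → c . a F] }  — shift
  I3: { [A → y .] }  — reduce
  I4: { [A → c a . F], [F → . ;], [F → . b c] }  — shift
  I5: { [F → ; .] }  — reduce
  I6: { [A → c a F .] }  — reduce
  I7: { [F → b . c] }  — shift
  I8: { [F → b c .] }  — reduce

Every state is either a pure shift/goto state or contains exactly one complete item and nothing to shift — no conflicts. The grammar is LR(0).

Answer: Yes, the grammar is LR(0)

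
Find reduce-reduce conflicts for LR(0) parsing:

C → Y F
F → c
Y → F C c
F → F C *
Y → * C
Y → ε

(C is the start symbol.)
Augment with C' → C and build the canonical LR(0) collection (I0 = CLOSURE({[C' → . C]}), then GOTO on every symbol after a dot until no new states appear). It has 12 states:
  I0: { [C → . Y F], [C' → . C], [F → . F C *], [F → . c], [Y → . * C], [Y → . F C c], [Y → .] }  — shift, reduce
  I1: { [C → . Y F], [F → . F C *], [F → . c], [Y → * . C], [Y → . * C], [Y → . F C c], [Y → .] }  — shift, reduce
  I2: { [C' → C .] }  — accept
  I3: { [C → . Y F], [F → . F C *], [F → . c], [F → F . C *], [Y → . * C], [Y → . F C c], [Y → .], [Y → F . C c] }  — shift, reduce
  I4: { [C → Y . F], [F → . F C *], [F → . c] }  — shift
  I5: { [F → c .] }  — reduce
  I6: { [C → . Y F], [C → Y F .], [F → . F C *], [F → . c], [F → F . C *], [Y → . * C], [Y → . F C c], [Y → .] }  — shift, 2 reduces
  I7: { [F → F C . *] }  — shift
  I8: { [F → F C * .] }  — reduce
  I9: { [F → F C . *], [Y → F C . c] }  — shift
  I10: { [Y → F C c .] }  — reduce
  I11: { [Y → * C .] }  — reduce

I6 contains complete items [C → Y F .], [Y → .] — reduce-reduce conflict.

Answer: Yes — I6: [C → Y F .] vs [Y → .]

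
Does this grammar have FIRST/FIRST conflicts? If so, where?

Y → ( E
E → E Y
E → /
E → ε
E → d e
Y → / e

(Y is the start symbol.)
A FIRST/FIRST conflict occurs when two productions N → α and N → β for the same non-terminal have FIRST(α) ∩ FIRST(β) ≠ ∅ (with ε ∈ FIRST of a nullable right-hand side, so two nullable alternatives also conflict).

FIRST sets of the non-terminals at (or reachable through a nullable prefix from) the front of some alternative:
  FIRST(E) = { '(', '/', 'd', ε }
  FIRST(Y) = { '(', '/' }

Productions for Y:
  Y → ( E: FIRST = { '(' }
  Y → / e: FIRST = { '/' }
Productions for E:
  E → E Y: FIRST = { '(', '/', 'd' }
  E → /: FIRST = { '/' }
  E → ε: FIRST = { ε }
  E → d e: FIRST = { 'd' }

Conflict for E: E → E Y and E → /
  Overlap: { '/' }
Conflict for E: E → E Y and E → d e
  Overlap: { 'd' }

Answer: Yes. E → E Y / E → '/' on { '/' }; E → E Y / E → d e on { 'd' }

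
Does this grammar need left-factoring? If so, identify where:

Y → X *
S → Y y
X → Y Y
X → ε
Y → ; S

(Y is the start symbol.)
Left-factoring is needed when two productions for the same non-terminal
share a common prefix on the right-hand side.

Productions for Y:
  Y → X *
  Y → ; S
Productions for X:
  X → Y Y
  X → ε

No common prefixes found.

Answer: No, left-factoring is not needed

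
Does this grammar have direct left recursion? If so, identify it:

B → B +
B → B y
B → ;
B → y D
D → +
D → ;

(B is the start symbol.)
Direct left recursion occurs when N → N α for some non-terminal N (the right-hand side begins with the left-hand side itself).

B → B +: LEFT RECURSIVE (starts with B)
B → B y: LEFT RECURSIVE (starts with B)
B → ;: starts with ';'
B → y D: starts with y
D → +: starts with '+'
D → ;: starts with ';'

The grammar has direct left recursion on: B.

Answer: Yes, B is left-recursive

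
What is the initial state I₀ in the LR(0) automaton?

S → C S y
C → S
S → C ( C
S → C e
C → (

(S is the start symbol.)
First, augment the grammar with S' → S
I₀ = CLOSURE({ [S' → . S] }):
  [S' → . S] has the dot before S: add [S → . C S y], [S → . C ( C], [S → . C e]
  [S → . C S y] has the dot before C: add [C → . S], [C → . (]
No further items can be added.

I₀ = { [C → . (], [C → . S], [S → . C ( C], [S → . C S y], [S → . C e], [S' → . S] }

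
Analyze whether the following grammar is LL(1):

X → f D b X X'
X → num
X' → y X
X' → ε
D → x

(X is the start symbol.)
No. Predict set conflict for X': { 'y' }

Relevant sets:
  FOLLOW(X') = { $, 'y' }

For X:
  PREDICT(X → f D b X X') = { 'f' }
  PREDICT(X → num) = { 'num' }
For X':
  PREDICT(X' → y X) = { 'y' }
  PREDICT(X' → ε) = { $, 'y' }
D has a single production, so nothing to check there.

Conflict found: Predict set conflict for X': { 'y' }
The grammar is NOT LL(1).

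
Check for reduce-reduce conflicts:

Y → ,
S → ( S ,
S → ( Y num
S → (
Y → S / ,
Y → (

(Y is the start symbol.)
A reduce-reduce conflict occurs when an LR(0) state has two complete items [A → α .] and [B → β .] — both call for a reduction, and with no lookahead the parser cannot choose between them.

Augment with Y' → Y and build the canonical LR(0) collection (I0 = CLOSURE({[Y' → . Y]}), then GOTO on every symbol after a dot until no new states appear). It has 11 states:
  I0: { [S → . ( S ,], [S → . ( Y num], [S → . (], [Y → . (], [Y → . ,], [Y → . S / ,], [Y' → . Y] }  — shift
  I1: { [S → ( . S ,], [S → ( . Y num], [S → ( .], [S → . ( S ,], [S → . ( Y num], [S → . (], [Y → ( .], [Y → . (], [Y → . ,], [Y → . S / ,] }  — shift, 2 reduces
  I2: { [Y → , .] }  — reduce
  I3: { [Y → S . / ,] }  — shift
  I4: { [Y' → Y .] }  — accept
  I5: { [Y → S / . ,] }  — shift
  I6: { [Y → S / , .] }  — reduce
  I7: { [S → ( S . ,], [Y → S . / ,] }  — shift
  I8: { [S → ( Y . num] }  — shift
  I9: { [S → ( Y num .] }  — reduce
  I10: { [S → ( S , .] }  — reduce

I1 contains complete items [S → ( .], [Y → ( .] — reduce-reduce conflict.

Answer: Yes — I1: [S → ( .] vs [Y → ( .]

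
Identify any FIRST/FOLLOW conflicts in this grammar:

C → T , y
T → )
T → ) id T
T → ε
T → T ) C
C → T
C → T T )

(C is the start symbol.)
A FIRST/FOLLOW conflict occurs when a non-terminal N has a nullable alternative N → β (β ⇒* ε) and another alternative N → α with FIRST(α) ∩ FOLLOW(N) ≠ ∅: on such a lookahead the parser cannot decide between expanding α and letting N vanish via β.

Nullable non-terminals: C, T.
FIRST sets used below: FIRST(T) = { ')', ε }

C: nullable alternative(s) C → T; FOLLOW(C) = { $, ')', ',' }
  C → T , y: FIRST \ {ε} = { ')', ',' } — overlaps FOLLOW(C) on { ')', ',' }: CONFLICT
  C → T: FIRST \ {ε} = { ')' } — this is the only nullable alternative, skip
  C → T T ): FIRST \ {ε} = { ')' } — overlaps FOLLOW(C) on { ')' }: CONFLICT

T: nullable alternative(s) T → ε; FOLLOW(T) = { $, ')', ',' }
  T → ): FIRST \ {ε} = { ')' } — overlaps FOLLOW(T) on { ')' }: CONFLICT
  T → ) id T: FIRST \ {ε} = { ')' } — overlaps FOLLOW(T) on { ')' }: CONFLICT
  T → ε: FIRST \ {ε} = { } — this is the only nullable alternative, skip
  T → T ) C: FIRST \ {ε} = { ')' } — overlaps FOLLOW(T) on { ')' }: CONFLICT

So the grammar has 5 FIRST/FOLLOW conflicts (marked CONFLICT above).

Answer: Yes. C → T ',' y with FOLLOW(C) on { ')', ',' }; C → T T ')' with FOLLOW(C) on { ')' }; T → ')' with FOLLOW(T) on { ')' }; T → ')' id T with FOLLOW(T) on { ')' }; T → T ')' C with FOLLOW(T) on { ')' }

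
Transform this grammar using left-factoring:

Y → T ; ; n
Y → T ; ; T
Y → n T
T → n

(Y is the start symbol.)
Left-factoring transforms A → αβ₁ | αβ₂ into A → αA' and A' → β₁ | β₂
(α is the longest common prefix among the alternatives). Repeat until
no nonterminal has two alternatives with a common prefix.

Round 1: Y has alternatives sharing prefix 'T ; ;'. Introduce Y': Y → T ; ; Y'
  Add: Y' → n
  Add: Y' → T

No remaining common prefixes — done.

Resulting grammar:
Y → T ; ; Y'
Y' → n
Y' → T
Y → n T
T → n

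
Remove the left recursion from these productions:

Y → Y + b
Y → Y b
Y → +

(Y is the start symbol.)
Y → + Y'
Y' → + b Y'
Y' → b Y'
Y' → ε

Y is directly left-recursive. The standard transformation for
  A → A α₁ | ... | A α_m | β₁ | ... | β_n
is
  A  → β₁ A' | ... | β_n A'
  A' → α₁ A' | ... | α_m A' | ε

Y → + becomes Y → + Y'
Y → Y + b becomes Y' → + b Y'
Y → Y b becomes Y' → b Y'
Add Y' → ε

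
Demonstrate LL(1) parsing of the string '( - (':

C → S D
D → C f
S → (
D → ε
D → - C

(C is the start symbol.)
LL(1) parsing maintains a stack (initially the start symbol over $) and the input. At each step: if the stack top is a terminal, match it against the current input token; if it is a non-terminal N, replace it with the RHS of M[N, lookahead] (the unique production whose predict set contains the lookahead).

Stack is shown with the top on the left.

Stack  Input    Action
----------------------
C $    ( - ( $  output C → S D
S D $  ( - ( $  output S → (
( D $  ( - ( $  match '('
D $    - ( $    output D → - C
- C $  - ( $    match '-'
C $    ( $      output C → S D
S D $  ( $      output S → (
( D $  ( $      match '('
D $    $        output D → ε
$      $        accept

The string is accepted.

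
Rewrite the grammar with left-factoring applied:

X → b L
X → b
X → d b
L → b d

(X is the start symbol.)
X → b X'
X' → L
X' → ε
X → d b
L → b d

Left-factoring transforms A → αβ₁ | αβ₂ into A → αA' and A' → β₁ | β₂
(α is the longest common prefix among the alternatives). Repeat until
no nonterminal has two alternatives with a common prefix.

Round 1: X has alternatives sharing prefix 'b'. Introduce X': X → b X'
  Add: X' → L
  Add: X' → ε

No remaining common prefixes — done.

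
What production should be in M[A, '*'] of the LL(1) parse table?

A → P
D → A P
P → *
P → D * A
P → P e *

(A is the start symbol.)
A → P

To find M[A, '*'], we find productions for A where '*' is in the predict set (PREDICT(N → α) = (FIRST(α) \ {ε}) ∪ (FOLLOW(N) if α ⇒* ε)).

Relevant sets:
  FIRST(P) = { '*' }

A → P: PREDICT = { '*' }
  '*' is in predict set, so this production goes in M[A, '*']

M[A, '*'] = A → P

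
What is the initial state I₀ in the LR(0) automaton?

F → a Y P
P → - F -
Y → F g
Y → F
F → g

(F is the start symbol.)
First, augment the grammar with F' → F
I₀ = CLOSURE({ [F' → . F] }):
  [F' → . F] has the dot before F: add [F → . a Y P], [F → . g]
No further items can be added.

I₀ = { [F → . a Y P], [F → . g], [F' → . F] }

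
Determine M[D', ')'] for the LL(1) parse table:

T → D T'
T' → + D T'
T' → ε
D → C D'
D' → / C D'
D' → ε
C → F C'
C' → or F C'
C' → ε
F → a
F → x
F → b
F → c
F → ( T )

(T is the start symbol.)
D' → ε

To find M[D', ')'], we find productions for D' where ')' is in the predict set (PREDICT(N → α) = (FIRST(α) \ {ε}) ∪ (FOLLOW(N) if α ⇒* ε)).

Relevant sets:
  FOLLOW(D') = { $, ')', '+' }

D' → / C D': PREDICT = { '/' }
D' → ε: PREDICT = { $, ')', '+' }
  ')' is in predict set, so this production goes in M[D', ')']

M[D', ')'] = D' → ε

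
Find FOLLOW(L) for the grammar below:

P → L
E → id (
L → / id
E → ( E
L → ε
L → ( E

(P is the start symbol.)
To compute FOLLOW(L), find every occurrence of L on a right-hand side N → α L β: add FIRST(β) \ {ε}, and if β is empty or nullable also add FOLLOW(N). Iterate to a fixed point.

In P → L: L is at the end, add FOLLOW(P)

The FOLLOW sets referred to above (computed the same way, to a fixed point):
  FOLLOW(P) = { $ }

Taking the union: FOLLOW(L) = { $ }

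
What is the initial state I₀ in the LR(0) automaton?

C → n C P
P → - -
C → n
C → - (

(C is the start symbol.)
{ [C → . - (], [C → . n C P], [C → . n], [C' → . C] }

First, augment the grammar with C' → C
I₀ = CLOSURE({ [C' → . C] }):
  [C' → . C] has the dot before C: add [C → . n C P], [C → . n], [C → . - (]
No further items can be added.

I₀ = { [C → . - (], [C → . n C P], [C → . n], [C' → . C] }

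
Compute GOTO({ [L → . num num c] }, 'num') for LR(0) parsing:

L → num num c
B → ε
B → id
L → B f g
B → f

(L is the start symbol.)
GOTO(I, 'num') = CLOSURE({ [A → αX.β] : [A → α.Xβ] ∈ I, X = 'num' })

Items with dot before 'num', with the dot advanced:
  [L → . num num c] → [L → num . num c]
Closure adds nothing (no advanced item has the dot before a non-terminal).

GOTO = { [L → num . num c] }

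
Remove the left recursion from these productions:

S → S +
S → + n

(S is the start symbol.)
S is directly left-recursive. The standard transformation for
  A → A α₁ | ... | A α_m | β₁ | ... | β_n
is
  A  → β₁ A' | ... | β_n A'
  A' → α₁ A' | ... | α_m A' | ε

S → + n becomes S → + n S'
S → S + becomes S' → + S'
Add S' → ε

Resulting grammar:
S → + n S'
S' → + S'
S' → ε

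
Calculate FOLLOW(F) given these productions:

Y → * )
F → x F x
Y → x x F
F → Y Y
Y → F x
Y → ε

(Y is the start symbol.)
{ $, '*', 'x' }

In F → x F x: F is followed by x, add FIRST(x) \ {ε} = { 'x' }
In Y → x x F: F is at the end, add FOLLOW(Y)
In Y → F x: F is followed by x, add FIRST(x) \ {ε} = { 'x' }

The FOLLOW sets referred to above (computed the same way, to a fixed point):
  FOLLOW(Y) = { $, '*', 'x' }

Taking the union: FOLLOW(F) = { $, '*', 'x' }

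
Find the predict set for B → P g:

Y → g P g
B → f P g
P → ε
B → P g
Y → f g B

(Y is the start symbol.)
{ 'g' }

PREDICT(B → P g) = (FIRST(RHS) \ {ε}) ∪ (FOLLOW(B) if ε ∈ FIRST(RHS), i.e. RHS ⇒* ε)
FIRST(P) = { ε }
FIRST(P g) = { 'g' }
ε ∉ FIRST(P g), so FOLLOW(B) is not added.
PREDICT(B → P g) = { 'g' }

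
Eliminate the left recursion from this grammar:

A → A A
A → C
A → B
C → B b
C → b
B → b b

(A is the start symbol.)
A is directly left-recursive. The standard transformation for
  A → A α₁ | ... | A α_m | β₁ | ... | β_n
is
  A  → β₁ A' | ... | β_n A'
  A' → α₁ A' | ... | α_m A' | ε

A → C becomes A → C A'
A → B becomes A → B A'
A → A A becomes A' → A A'
Add A' → ε

Productions for other non-terminals are unchanged:
  C → B b
  C → b
  B → b b

Resulting grammar:
A → C A'
A → B A'
A' → A A'
A' → ε
C → B b
C → b
B → b b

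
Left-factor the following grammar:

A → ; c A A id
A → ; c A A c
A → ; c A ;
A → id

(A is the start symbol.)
Left-factoring transforms A → αβ₁ | αβ₂ into A → αA' and A' → β₁ | β₂
(α is the longest common prefix among the alternatives). Repeat until
no nonterminal has two alternatives with a common prefix.

Round 1: A has alternatives sharing prefix '; c A'. Introduce A': A → ; c A A'
  Add: A' → A id
  Add: A' → A c
  Add: A' → ;

Round 2: A' has alternatives sharing prefix 'A'. Introduce A'': A' → A A''
  Add: A'' → id
  Add: A'' → c

No remaining common prefixes — done.

Resulting grammar:
A → ; c A A'
A' → A A''
A'' → id
A'' → c
A' → ;
A → id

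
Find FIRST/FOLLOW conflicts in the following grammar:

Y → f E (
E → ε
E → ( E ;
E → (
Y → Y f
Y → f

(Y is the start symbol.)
A FIRST/FOLLOW conflict occurs when a non-terminal N has a nullable alternative N → β (β ⇒* ε) and another alternative N → α with FIRST(α) ∩ FOLLOW(N) ≠ ∅: on such a lookahead the parser cannot decide between expanding α and letting N vanish via β.

Nullable non-terminals: E.

E: nullable alternative(s) E → ε; FOLLOW(E) = { '(', ';' }
  E → ε: FIRST \ {ε} = { } — this is the only nullable alternative, skip
  E → ( E ;: FIRST \ {ε} = { '(' } — overlaps FOLLOW(E) on { '(' }: CONFLICT
  E → (: FIRST \ {ε} = { '(' } — overlaps FOLLOW(E) on { '(' }: CONFLICT

Y has no nullable alternative, so no FIRST/FOLLOW check is needed there.

So the grammar has 2 FIRST/FOLLOW conflicts (marked CONFLICT above).

Answer: Yes. E → '(' E ';' with FOLLOW(E) on { '(' }; E → '(' with FOLLOW(E) on { '(' }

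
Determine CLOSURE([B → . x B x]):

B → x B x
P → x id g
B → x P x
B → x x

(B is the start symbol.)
To compute CLOSURE, for each item [A → α.Bβ] where B is a non-terminal, add [B → .γ] for all productions B → γ; repeat for the newly added items until nothing changes.

Start with: [B → . x B x]
The dot precedes the terminal x, so nothing is added.

CLOSURE = { [B → . x B x] }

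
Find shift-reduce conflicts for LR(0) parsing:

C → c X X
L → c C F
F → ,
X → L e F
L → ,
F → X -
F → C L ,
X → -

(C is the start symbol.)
A shift-reduce conflict occurs when an LR(0) state has both:
  - a complete (reduce) item [A → α .] (dot at the end), and
  - a shift item [B → β . c γ] (dot before a terminal).

Augment with C' → C and build the canonical LR(0) collection (I0 = CLOSURE({[C' → . C]}), then GOTO on every symbol after a dot until no new states appear). It has 20 states:
  I0: { [C → . c X X], [C' → . C] }  — shift
  I1: { [C' → C .] }  — accept
  I2: { [C → c . X X], [L → . ,], [L → . c C F], [X → . -], [X → . L e F] }  — shift
  I3: { [L → , .] }  — reduce
  I4: { [X → - .] }  — reduce
  I5: { [X → L . e F] }  — shift
  I6: { [C → c X . X], [L → . ,], [L → . c C F], [X → . -], [X → . L e F] }  — shift
  I7: { [C → . c X X], [L → c . C F] }  — shift
  I8: { [C → . c X X], [F → . ,], [F → . C L ,], [F → . X -], [L → . ,], [L → . c C F], [L → c C . F], [X → . -], [X → . L e F] }  — shift
  I9: { [F → , .], [L → , .] }  — 2 reduces
  I10: { [F → C . L ,], [L → . ,], [L → . c C F] }  — shift
  I11: { [L → c C F .] }  — reduce
  I12: { [F → X . -] }  — shift
  I13: { [C → . c X X], [C → c . X X], [L → . ,], [L → . c C F], [L → c . C F], [X → . -], [X → . L e F] }  — shift
  I14: { [F → X - .] }  — reduce
  I15: { [F → C L . ,] }  — shift
  I16: { [F → C L , .] }  — reduce
  I17: { [C → c X X .] }  — reduce
  I18: { [C → . c X X], [F → . ,], [F → . C L ,], [F → . X -], [L → . ,], [L → . c C F], [X → . -], [X → . L e F], [X → L e . F] }  — shift
  I19: { [X → L e F .] }  — reduce

No state contains both a complete item and a shift item.

Answer: No shift-reduce conflicts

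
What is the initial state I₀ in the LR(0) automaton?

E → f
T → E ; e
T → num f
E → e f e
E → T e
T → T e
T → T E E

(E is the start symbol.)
First, augment the grammar with E' → E
I₀ = CLOSURE({ [E' → . E] }):
  [E' → . E] has the dot before E: add [E → . f], [E → . e f e], [E → . T e]
  [E → . T e] has the dot before T: add [T → . E ; e], [T → . num f], [T → . T e], [T → . T E E]
No further items can be added.

I₀ = { [E → . T e], [E → . e f e], [E → . f], [E' → . E], [T → . E ; e], [T → . T E E], [T → . T e], [T → . num f] }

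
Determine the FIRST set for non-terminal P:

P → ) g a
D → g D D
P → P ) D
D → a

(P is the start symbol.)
{ ')' }

To compute FIRST(P), examine every production with P on the left-hand side, reading each right-hand side left to right until a non-nullable symbol is reached.

From P → ) g a:
  - ')' is a terminal: add ')' and stop
From P → P ) D:
  - P is the symbol being defined: contributes nothing new
    P is not nullable, so stop

Collecting: FIRST(P) = { ')' }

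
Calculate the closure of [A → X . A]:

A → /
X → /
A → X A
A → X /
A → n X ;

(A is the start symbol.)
Start with: [A → X . A]
  [A → X . A] has the dot before A: add [A → . /], [A → . X A], [A → . X /], [A → . n X ;]
  [A → . X A] has the dot before X: add [X → . /]
No further items can be added.

CLOSURE = { [A → . /], [A → . X /], [A → . X A], [A → . n X ;], [A → X . A], [X → . /] }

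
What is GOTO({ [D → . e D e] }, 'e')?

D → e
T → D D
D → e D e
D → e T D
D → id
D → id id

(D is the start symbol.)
GOTO(I, 'e') = CLOSURE({ [A → αX.β] : [A → α.Xβ] ∈ I, X = 'e' })

Items with dot before 'e', with the dot advanced:
  [D → . e D e] → [D → e . D e]
Closure of the advanced items:
  [D → e . D e] has the dot before D: add [D → . e], [D → . e D e], [D → . e T D], [D → . id], [D → . id id]

GOTO = { [D → . e D e], [D → . e T D], [D → . e], [D → . id id], [D → . id], [D → e . D e] }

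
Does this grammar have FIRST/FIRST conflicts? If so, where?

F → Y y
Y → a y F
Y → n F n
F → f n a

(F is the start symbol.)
No FIRST/FIRST conflicts.

FIRST sets of the non-terminals at (or reachable through a nullable prefix from) the front of some alternative:
  FIRST(Y) = { 'a', 'n' }

Productions for F:
  F → Y y: FIRST = { 'a', 'n' }
  F → f n a: FIRST = { 'f' }
Productions for Y:
  Y → a y F: FIRST = { 'a' }
  Y → n F n: FIRST = { 'n' }

All alternatives of each non-terminal have pairwise disjoint FIRST sets.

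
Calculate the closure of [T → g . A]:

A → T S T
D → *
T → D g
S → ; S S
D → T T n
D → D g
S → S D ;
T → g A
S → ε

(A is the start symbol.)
Start with: [T → g . A]
  [T → g . A] has the dot before A: add [A → . T S T]
  [A → . T S T] has the dot before T: add [T → . D g], [T → . g A]
  [T → . D g] has the dot before D: add [D → . *], [D → . T T n], [D → . D g]
No further items can be added.

CLOSURE = { [A → . T S T], [D → . *], [D → . D g], [D → . T T n], [T → . D g], [T → . g A], [T → g . A] }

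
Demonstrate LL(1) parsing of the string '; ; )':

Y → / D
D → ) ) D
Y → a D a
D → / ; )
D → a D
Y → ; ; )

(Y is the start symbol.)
LL(1) parsing maintains a stack (initially the start symbol over $) and the input. At each step: if the stack top is a terminal, match it against the current input token; if it is a non-terminal N, replace it with the RHS of M[N, lookahead] (the unique production whose predict set contains the lookahead).

Stack is shown with the top on the left.

Stack    Input    Action
------------------------
Y $      ; ; ) $  output Y → ; ; )
; ; ) $  ; ; ) $  match ';'
; ) $    ; ) $    match ';'
) $      ) $      match ')'
$        $        accept

The string is accepted.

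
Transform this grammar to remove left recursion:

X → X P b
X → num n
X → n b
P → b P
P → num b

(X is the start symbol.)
X is directly left-recursive. The standard transformation for
  A → A α₁ | ... | A α_m | β₁ | ... | β_n
is
  A  → β₁ A' | ... | β_n A'
  A' → α₁ A' | ... | α_m A' | ε

X → num n becomes X → num n X'
X → n b becomes X → n b X'
X → X P b becomes X' → P b X'
Add X' → ε

Productions for other non-terminals are unchanged:
  P → b P
  P → num b

Resulting grammar:
X → num n X'
X → n b X'
X' → P b X'
X' → ε
P → b P
P → num b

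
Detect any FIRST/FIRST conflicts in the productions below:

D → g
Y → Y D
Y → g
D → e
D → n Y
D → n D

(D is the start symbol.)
Yes. D → n Y / D → n D on { 'n' }; Y → Y D / Y → g on { 'g' }

A FIRST/FIRST conflict occurs when two productions N → α and N → β for the same non-terminal have FIRST(α) ∩ FIRST(β) ≠ ∅ (with ε ∈ FIRST of a nullable right-hand side, so two nullable alternatives also conflict).

FIRST sets of the non-terminals at (or reachable through a nullable prefix from) the front of some alternative:
  FIRST(Y) = { 'g' }

Productions for D:
  D → g: FIRST = { 'g' }
  D → e: FIRST = { 'e' }
  D → n Y: FIRST = { 'n' }
  D → n D: FIRST = { 'n' }
Productions for Y:
  Y → Y D: FIRST = { 'g' }
  Y → g: FIRST = { 'g' }

Conflict for D: D → n Y and D → n D
  Overlap: { 'n' }
Conflict for Y: Y → Y D and Y → g
  Overlap: { 'g' }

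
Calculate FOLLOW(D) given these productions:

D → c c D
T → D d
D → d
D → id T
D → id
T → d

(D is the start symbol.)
{ $, 'd' }

To compute FOLLOW(D), find every occurrence of D on a right-hand side N → α D β: add FIRST(β) \ {ε}, and if β is empty or nullable also add FOLLOW(N). Iterate to a fixed point.

D is the start symbol, so $ ∈ FOLLOW(D).
In D → c c D: D is at the end; this adds FOLLOW(D) to itself — nothing new
In T → D d: D is followed by d, add FIRST(d) \ {ε} = { 'd' }

Taking the union: FOLLOW(D) = { $, 'd' }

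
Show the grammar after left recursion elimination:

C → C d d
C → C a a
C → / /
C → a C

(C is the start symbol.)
C → / / C'
C → a C C'
C' → d d C'
C' → a a C'
C' → ε

C is directly left-recursive. The standard transformation for
  A → A α₁ | ... | A α_m | β₁ | ... | β_n
is
  A  → β₁ A' | ... | β_n A'
  A' → α₁ A' | ... | α_m A' | ε

C → / / becomes C → / / C'
C → a C becomes C → a C C'
C → C d d becomes C' → d d C'
C → C a a becomes C' → a a C'
Add C' → ε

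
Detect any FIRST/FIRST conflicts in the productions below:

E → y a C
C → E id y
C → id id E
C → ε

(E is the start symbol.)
No FIRST/FIRST conflicts.

FIRST sets of the non-terminals at (or reachable through a nullable prefix from) the front of some alternative:
  FIRST(E) = { 'y' }

Productions for C:
  C → E id y: FIRST = { 'y' }
  C → id id E: FIRST = { 'id' }
  C → ε: FIRST = { ε }
E has only one production, so no FIRST/FIRST conflict is possible there.

All alternatives of each non-terminal have pairwise disjoint FIRST sets.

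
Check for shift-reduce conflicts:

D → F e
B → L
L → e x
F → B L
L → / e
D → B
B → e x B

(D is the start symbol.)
Yes — I2: [D → B .] vs [L → . / e]; I7: [L → e x .] vs [B → . e x B]

Augment with D' → D and build the canonical LR(0) collection (I0 = CLOSURE({[D' → . D]}), then GOTO on every symbol after a dot until no new states appear). It has 14 states:
  I0: { [B → . L], [B → . e x B], [D → . B], [D → . F e], [D' → . D], [F → . B L], [L → . / e], [L → . e x] }  — shift
  I1: { [L → / . e] }  — shift
  I2: { [D → B .], [F → B . L], [L → . / e], [L → . e x] }  — shift, reduce
  I3: { [D' → D .] }  — accept
  I4: { [D → F . e] }  — shift
  I5: { [B → L .] }  — reduce
  I6: { [B → e . x B], [L → e . x] }  — shift
  I7: { [B → . L], [B → . e x B], [B → e x . B], [L → . / e], [L → . e x], [L → e x .] }  — shift, reduce
  I8: { [B → e x B .] }  — reduce
  I9: { [D → F e .] }  — reduce
  I10: { [F → B L .] }  — reduce
  I11: { [L → e . x] }  — shift
  I12: { [L → e x .] }  — reduce
  I13: { [L → / e .] }  — reduce

I2 contains reduce item [D → B .] and shift items [L → . / e], [L → . e x] — shift-reduce conflict.
I7 contains reduce item [L → e x .] and shift items [B → . e x B], [L → . / e], [L → . e x] — shift-reduce conflict.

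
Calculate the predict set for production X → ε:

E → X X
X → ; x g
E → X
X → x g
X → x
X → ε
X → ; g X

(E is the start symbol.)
{ $, ';', 'x' }

PREDICT(X → ε) = (FIRST(RHS) \ {ε}) ∪ (FOLLOW(X) if ε ∈ FIRST(RHS), i.e. RHS ⇒* ε)
The right-hand side is ε (FIRST(ε) = { ε }), so the predict set is FOLLOW(X) = { $, ';', 'x' }
PREDICT(X → ε) = { $, ';', 'x' }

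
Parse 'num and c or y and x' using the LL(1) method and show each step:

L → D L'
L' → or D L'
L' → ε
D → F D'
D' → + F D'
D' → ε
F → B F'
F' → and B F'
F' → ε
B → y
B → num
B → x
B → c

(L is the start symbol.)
Stack is shown with the top on the left.

Stack             Input                   Action
------------------------------------------------
L $               num and c or y and x $  output L → D L'
D L' $            num and c or y and x $  output D → F D'
F D' L' $         num and c or y and x $  output F → B F'
B F' D' L' $      num and c or y and x $  output B → num
num F' D' L' $    num and c or y and x $  match 'num'
F' D' L' $        and c or y and x $      output F' → and B F'
and B F' D' L' $  and c or y and x $      match 'and'
B F' D' L' $      c or y and x $          output B → c
c F' D' L' $      c or y and x $          match 'c'
F' D' L' $        or y and x $            output F' → ε
D' L' $           or y and x $            output D' → ε
L' $              or y and x $            output L' → or D L'
or D L' $         or y and x $            match 'or'
D L' $            y and x $               output D → F D'
F D' L' $         y and x $               output F → B F'
B F' D' L' $      y and x $               output B → y
y F' D' L' $      y and x $               match 'y'
F' D' L' $        and x $                 output F' → and B F'
and B F' D' L' $  and x $                 match 'and'
B F' D' L' $      x $                     output B → x
x F' D' L' $      x $                     match 'x'
F' D' L' $        $                       output F' → ε
D' L' $           $                       output D' → ε
L' $              $                       output L' → ε
$                 $                       accept

The string is accepted.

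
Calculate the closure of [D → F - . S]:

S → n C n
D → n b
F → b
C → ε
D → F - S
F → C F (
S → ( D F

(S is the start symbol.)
Start with: [D → F - . S]
  [D → F - . S] has the dot before S: add [S → . n C n], [S → . ( D F]
No further items can be added.

CLOSURE = { [D → F - . S], [S → . ( D F], [S → . n C n] }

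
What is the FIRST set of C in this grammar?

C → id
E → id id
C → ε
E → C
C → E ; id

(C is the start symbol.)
{ ';', 'id', ε }

To compute FIRST(C), examine every production with C on the left-hand side, reading each right-hand side left to right until a non-nullable symbol is reached.

FIRST sets of the other non-terminals involved (by the same procedure, iterated to a fixed point):
  FIRST(E) = { ';', 'id', ε }

From C → id:
  - id is a terminal: add 'id' and stop
From C → ε:
  - ε-production, so ε ∈ FIRST(C)
From C → E ; id:
  - E is a non-terminal: add FIRST(E) \ {ε} = { ';', 'id' }
    E is nullable, so continue to the next symbol
  - ';' is a terminal: add ';' and stop

Collecting: FIRST(C) = { ';', 'id', ε }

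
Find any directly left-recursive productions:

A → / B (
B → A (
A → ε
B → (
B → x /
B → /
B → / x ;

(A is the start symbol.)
No direct left recursion

Direct left recursion occurs when N → N α for some non-terminal N (the right-hand side begins with the left-hand side itself).

A → / B (: starts with '/'
B → A (: starts with A
A → ε: starts with ε
B → (: starts with '('
B → x /: starts with x
B → /: starts with '/'
B → / x ;: starts with '/'

No direct left recursion found.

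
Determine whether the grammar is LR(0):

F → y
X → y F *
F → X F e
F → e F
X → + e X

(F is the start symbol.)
No. Shift-reduce conflict between [F → y .] and [F → . e F]

A grammar is LR(0) if no state in the canonical LR(0) collection has:
  - both a shift item (dot before a terminal) and a complete item (shift-reduce conflict), or
  - two or more complete items (reduce-reduce conflict; the accept item [F' → F .] counts as a complete item here).

Augment with F' → F and build the canonical LR(0) collection (I0 = CLOSURE({[F' → . F]}), then GOTO on every symbol after a dot until no new states appear). It has 14 states:
  I0: { [F → . X F e], [F → . e F], [F → . y], [F' → . F], [X → . + e X], [X → . y F *] }  — shift
  I1: { [X → + . e X] }  — shift
  I2: { [F' → F .] }  — accept
  I3: { [F → . X F e], [F → . e F], [F → . y], [F → X . F e], [X → . + e X], [X → . y F *] }  — shift
  I4: { [F → . X F e], [F → . e F], [F → . y], [F → e . F], [X → . + e X], [X → . y F *] }  — shift
  I5: { [F → . X F e], [F → . e F], [F → . y], [F → y .], [X → . + e X], [X → . y F *], [X → y . F *] }  — shift, reduce
  I6: { [X → y F . *] }  — shift
  I7: { [X → y F * .] }  — reduce
  I8: { [F → e F .] }  — reduce
  I9: { [F → X F . e] }  — shift
  I10: { [F → X F e .] }  — reduce
  I11: { [X → + e . X], [X → . + e X], [X → . y F *] }  — shift
  I12: { [X → + e X .] }  — reduce
  I13: { [F → . X F e], [F → . e F], [F → . y], [X → . + e X], [X → . y F *], [X → y . F *] }  — shift

Conflict in state I5:
  Shift-reduce conflict between [F → y .] and [F → . e F]
So the grammar is NOT LR(0).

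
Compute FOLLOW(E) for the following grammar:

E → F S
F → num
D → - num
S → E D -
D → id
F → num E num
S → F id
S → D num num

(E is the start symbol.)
E is the start symbol, so $ ∈ FOLLOW(E).
In S → E D -: E is followed by D '-', add FIRST(D '-') \ {ε} = { '-', 'id' }
In F → num E num: E is followed by num, add FIRST(num) \ {ε} = { 'num' }

Taking the union: FOLLOW(E) = { $, '-', 'id', 'num' }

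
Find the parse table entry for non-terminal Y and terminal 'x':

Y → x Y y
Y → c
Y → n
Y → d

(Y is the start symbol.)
Y → x Y y

To find M[Y, 'x'], we find productions for Y where 'x' is in the predict set (PREDICT(N → α) = (FIRST(α) \ {ε}) ∪ (FOLLOW(N) if α ⇒* ε)).

Y → x Y y: PREDICT = { 'x' }
  'x' is in predict set, so this production goes in M[Y, 'x']
Y → c: PREDICT = { 'c' }
Y → n: PREDICT = { 'n' }
Y → d: PREDICT = { 'd' }

M[Y, 'x'] = Y → x Y y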